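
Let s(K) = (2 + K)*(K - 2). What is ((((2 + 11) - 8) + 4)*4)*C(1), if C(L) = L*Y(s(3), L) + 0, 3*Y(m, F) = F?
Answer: 12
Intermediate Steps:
s(K) = (-2 + K)*(2 + K) (s(K) = (2 + K)*(-2 + K) = (-2 + K)*(2 + K))
Y(m, F) = F/3
C(L) = L²/3 (C(L) = L*(L/3) + 0 = L²/3 + 0 = L²/3)
((((2 + 11) - 8) + 4)*4)*C(1) = ((((2 + 11) - 8) + 4)*4)*((⅓)*1²) = (((13 - 8) + 4)*4)*((⅓)*1) = ((5 + 4)*4)*(⅓) = (9*4)*(⅓) = 36*(⅓) = 12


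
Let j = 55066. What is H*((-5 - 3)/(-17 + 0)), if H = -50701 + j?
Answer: 34920/17 ≈ 2054.1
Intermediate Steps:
H = 4365 (H = -50701 + 55066 = 4365)
H*((-5 - 3)/(-17 + 0)) = 4365*((-5 - 3)/(-17 + 0)) = 4365*(-8/(-17)) = 4365*(-8*(-1/17)) = 4365*(8/17) = 34920/17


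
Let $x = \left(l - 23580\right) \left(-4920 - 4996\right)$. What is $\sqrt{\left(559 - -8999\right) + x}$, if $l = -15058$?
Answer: $\sqrt{383143966} \approx 19574.0$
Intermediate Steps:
$x = 383134408$ ($x = \left(-15058 - 23580\right) \left(-4920 - 4996\right) = \left(-38638\right) \left(-9916\right) = 383134408$)
$\sqrt{\left(559 - -8999\right) + x} = \sqrt{\left(559 - -8999\right) + 383134408} = \sqrt{\left(559 + 8999\right) + 383134408} = \sqrt{9558 + 383134408} = \sqrt{383143966}$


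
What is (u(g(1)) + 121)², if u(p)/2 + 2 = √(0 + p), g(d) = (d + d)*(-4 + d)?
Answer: 13665 + 468*I*√6 ≈ 13665.0 + 1146.4*I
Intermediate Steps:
g(d) = 2*d*(-4 + d) (g(d) = (2*d)*(-4 + d) = 2*d*(-4 + d))
u(p) = -4 + 2*√p (u(p) = -4 + 2*√(0 + p) = -4 + 2*√p)
(u(g(1)) + 121)² = ((-4 + 2*√(2*1*(-4 + 1))) + 121)² = ((-4 + 2*√(2*1*(-3))) + 121)² = ((-4 + 2*√(-6)) + 121)² = ((-4 + 2*(I*√6)) + 121)² = ((-4 + 2*I*√6) + 121)² = (117 + 2*I*√6)²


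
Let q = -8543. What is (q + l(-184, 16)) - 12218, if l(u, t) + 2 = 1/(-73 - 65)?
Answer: -2865295/138 ≈ -20763.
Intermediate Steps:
l(u, t) = -277/138 (l(u, t) = -2 + 1/(-73 - 65) = -2 + 1/(-138) = -2 - 1/138 = -277/138)
(q + l(-184, 16)) - 12218 = (-8543 - 277/138) - 12218 = -1179211/138 - 12218 = -2865295/138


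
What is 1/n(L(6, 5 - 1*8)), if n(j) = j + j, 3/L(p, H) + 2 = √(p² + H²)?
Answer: -⅓ + √5/2 ≈ 0.78470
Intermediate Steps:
L(p, H) = 3/(-2 + √(H² + p²)) (L(p, H) = 3/(-2 + √(p² + H²)) = 3/(-2 + √(H² + p²)))
n(j) = 2*j
1/n(L(6, 5 - 1*8)) = 1/(2*(3/(-2 + √((5 - 1*8)² + 6²)))) = 1/(2*(3/(-2 + √((5 - 8)² + 36)))) = 1/(2*(3/(-2 + √((-3)² + 36)))) = 1/(2*(3/(-2 + √(9 + 36)))) = 1/(2*(3/(-2 + √45))) = 1/(2*(3/(-2 + 3*√5))) = 1/(6/(-2 + 3*√5)) = -⅓ + √5/2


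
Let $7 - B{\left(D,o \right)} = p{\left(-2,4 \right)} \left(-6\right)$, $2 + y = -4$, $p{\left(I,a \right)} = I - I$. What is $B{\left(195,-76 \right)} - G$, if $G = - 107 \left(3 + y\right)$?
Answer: $-314$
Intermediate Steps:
$p{\left(I,a \right)} = 0$
$y = -6$ ($y = -2 - 4 = -6$)
$B{\left(D,o \right)} = 7$ ($B{\left(D,o \right)} = 7 - 0 \left(-6\right) = 7 - 0 = 7 + 0 = 7$)
$G = 321$ ($G = - 107 \left(3 - 6\right) = \left(-107\right) \left(-3\right) = 321$)
$B{\left(195,-76 \right)} - G = 7 - 321 = -314$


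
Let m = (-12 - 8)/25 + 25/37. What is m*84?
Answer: -1932/185 ≈ -10.443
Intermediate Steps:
m = -23/185 (m = -20*1/25 + 25*(1/37) = -⅘ + 25/37 = -23/185 ≈ -0.12432)
m*84 = -23/185*84 = -1932/185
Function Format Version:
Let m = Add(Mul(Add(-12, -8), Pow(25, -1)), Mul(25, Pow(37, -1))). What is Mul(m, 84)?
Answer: Rational(-1932, 185) ≈ -10.443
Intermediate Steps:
m = Rational(-23, 185) (m = Add(Mul(-20, Rational(1, 25)), Mul(25, Rational(1, 37))) = Add(Rational(-4, 5), Rational(25, 37)) = Rational(-23, 185) ≈ -0.12432)
Mul(m, 84) = Mul(Rational(-23, 185), 84) = Rational(-1932, 185)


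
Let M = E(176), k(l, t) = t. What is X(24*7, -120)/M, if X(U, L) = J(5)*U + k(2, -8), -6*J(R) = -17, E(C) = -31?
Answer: -468/31 ≈ -15.097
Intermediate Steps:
J(R) = 17/6 (J(R) = -⅙*(-17) = 17/6)
X(U, L) = -8 + 17*U/6 (X(U, L) = 17*U/6 - 8 = -8 + 17*U/6)
M = -31
X(24*7, -120)/M = (-8 + 17*(24*7)/6)/(-31) = (-8 + (17/6)*168)*(-1/31) = (-8 + 476)*(-1/31) = 468*(-1/31) = -468/31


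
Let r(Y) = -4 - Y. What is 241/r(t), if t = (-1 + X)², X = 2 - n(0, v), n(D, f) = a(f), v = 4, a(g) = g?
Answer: -241/13 ≈ -18.538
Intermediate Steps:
n(D, f) = f
X = -2 (X = 2 - 1*4 = 2 - 4 = -2)
t = 9 (t = (-1 - 2)² = (-3)² = 9)
241/r(t) = 241/(-4 - 1*9) = 241/(-4 - 9) = 241/(-13) = 241*(-1/13) = -241/13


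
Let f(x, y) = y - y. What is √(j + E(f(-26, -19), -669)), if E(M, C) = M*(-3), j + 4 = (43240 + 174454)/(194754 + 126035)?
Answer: I*√341788489518/320789 ≈ 1.8225*I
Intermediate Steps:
f(x, y) = 0
j = -1065462/320789 (j = -4 + (43240 + 174454)/(194754 + 126035) = -4 + 217694/320789 = -1065462/320789 ≈ -3.3214)
E(M, C) = -3*M
√(j + E(f(-26, -19), -669)) = √(-1065462/320789 - 3*0) = √(-1065462/320789 + 0) = √(-1065462/320789) = I*√341788489518/320789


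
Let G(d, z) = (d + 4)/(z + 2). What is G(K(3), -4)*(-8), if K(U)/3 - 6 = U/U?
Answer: 100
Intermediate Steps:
K(U) = 21 (K(U) = 18 + 3*(U/U) = 18 + 3*1 = 18 + 3 = 21)
G(d, z) = (4 + d)/(2 + z)
G(K(3), -4)*(-8) = ((4 + 21)/(2 - 4))*(-8) = (25/(-2))*(-8) = -½*25*(-8) = -25/2*(-8) = 100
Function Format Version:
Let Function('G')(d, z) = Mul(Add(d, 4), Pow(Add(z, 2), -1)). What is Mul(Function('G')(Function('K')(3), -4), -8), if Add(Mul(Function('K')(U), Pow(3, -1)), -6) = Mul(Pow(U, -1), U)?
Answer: 100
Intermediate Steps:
Function('K')(U) = 21 (Function('K')(U) = Add(18, Mul(3, Mul(Pow(U, -1), U))) = Add(18, Mul(3, 1)) = Add(18, 3) = 21)
Function('G')(d, z) = Mul(Pow(Add(2, z), -1), Add(4, d)) (Function('G')(d, z) = Mul(Add(4, d), Pow(Add(2, z), -1)) = Mul(Pow(Add(2, z), -1), Add(4, d)))
Mul(Function('G')(Function('K')(3), -4), -8) = Mul(Mul(Pow(Add(2, -4), -1), Add(4, 21)), -8) = Mul(Mul(Pow(-2, -1), 25), -8) = Mul(Mul(Rational(-1, 2), 25), -8) = Mul(Rational(-25, 2), -8) = 100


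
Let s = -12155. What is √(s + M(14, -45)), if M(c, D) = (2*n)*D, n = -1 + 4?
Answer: 5*I*√497 ≈ 111.47*I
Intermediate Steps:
n = 3
M(c, D) = 6*D (M(c, D) = (2*3)*D = 6*D)
√(s + M(14, -45)) = √(-12155 + 6*(-45)) = √(-12155 - 270) = √(-12425) = 5*I*√497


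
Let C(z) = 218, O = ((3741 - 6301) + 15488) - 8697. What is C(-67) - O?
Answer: -4013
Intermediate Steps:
O = 4231 (O = (-2560 + 15488) - 8697 = 12928 - 8697 = 4231)
C(-67) - O = 218 - 1*4231 = 218 - 4231 = -4013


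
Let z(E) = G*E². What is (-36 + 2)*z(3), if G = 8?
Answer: -2448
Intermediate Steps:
z(E) = 8*E²
(-36 + 2)*z(3) = (-36 + 2)*(8*3²) = -272*9 = -34*72 = -2448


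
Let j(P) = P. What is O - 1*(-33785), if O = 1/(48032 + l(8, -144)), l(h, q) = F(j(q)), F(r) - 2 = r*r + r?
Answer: 2318529411/68626 ≈ 33785.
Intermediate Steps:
F(r) = 2 + r + r² (F(r) = 2 + (r*r + r) = 2 + (r² + r) = 2 + (r + r²) = 2 + r + r²)
l(h, q) = 2 + q + q²
O = 1/68626 (O = 1/(48032 + (2 - 144 + (-144)²)) = 1/(48032 + (2 - 144 + 20736)) = 1/(48032 + 20594) = 1/68626 ≈ 1.4572e-5)
O - 1*(-33785) = 1/68626 - 1*(-33785) = 1/68626 + 33785 = 2318529411/68626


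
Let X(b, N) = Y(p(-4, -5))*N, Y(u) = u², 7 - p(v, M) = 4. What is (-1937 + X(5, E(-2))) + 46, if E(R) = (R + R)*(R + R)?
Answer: -1747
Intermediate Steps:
p(v, M) = 3 (p(v, M) = 7 - 1*4 = 7 - 4 = 3)
E(R) = 4*R² (E(R) = (2*R)*(2*R) = 4*R²)
X(b, N) = 9*N (X(b, N) = 3²*N = 9*N)
(-1937 + X(5, E(-2))) + 46 = (-1937 + 9*(4*(-2)²)) + 46 = (-1937 + 9*(4*4)) + 46 = (-1937 + 9*16) + 46 = (-1937 + 144) + 46 = -1793 + 46 = -1747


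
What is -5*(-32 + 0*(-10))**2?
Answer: -5120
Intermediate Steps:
-5*(-32 + 0*(-10))**2 = -5*(-32 + 0)**2 = -5*(-32)**2 = -5*1024 = -5120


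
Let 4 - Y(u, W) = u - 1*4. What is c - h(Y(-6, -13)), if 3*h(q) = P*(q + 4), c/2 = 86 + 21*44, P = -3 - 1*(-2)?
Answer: 2026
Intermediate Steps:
P = -1 (P = -3 + 2 = -1)
Y(u, W) = 8 - u (Y(u, W) = 4 - (u - 1*4) = 4 - (u - 4) = 4 - (-4 + u) = 4 + (4 - u) = 8 - u)
c = 2020 (c = 2*(86 + 21*44) = 2*(86 + 924) = 2*1010 = 2020)
h(q) = -4/3 - q/3 (h(q) = (-(q + 4))/3 = (-(4 + q))/3 = (-4 - q)/3 = -4/3 - q/3)
c - h(Y(-6, -13)) = 2020 - (-4/3 - (8 - 1*(-6))/3) = 2020 - (-4/3 - (8 + 6)/3) = 2020 - (-4/3 - ⅓*14) = 2020 - (-4/3 - 14/3) = 2020 - 1*(-6) = 2020 + 6 = 2026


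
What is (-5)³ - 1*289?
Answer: -414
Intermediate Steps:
(-5)³ - 1*289 = -125 - 289 = -414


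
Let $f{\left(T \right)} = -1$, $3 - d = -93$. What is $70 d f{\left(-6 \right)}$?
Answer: $-6720$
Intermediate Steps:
$d = 96$ ($d = 3 - -93 = 3 + 93 = 96$)
$70 d f{\left(-6 \right)} = 70 \cdot 96 \left(-1\right) = 6720 \left(-1\right) = -6720$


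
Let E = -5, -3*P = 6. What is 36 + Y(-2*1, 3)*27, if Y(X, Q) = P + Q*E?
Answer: -423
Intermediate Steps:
P = -2 (P = -⅓*6 = -2)
Y(X, Q) = -2 - 5*Q (Y(X, Q) = -2 + Q*(-5) = -2 - 5*Q)
36 + Y(-2*1, 3)*27 = 36 + (-2 - 5*3)*27 = 36 + (-2 - 15)*27 = 36 - 17*27 = 36 - 459 = -423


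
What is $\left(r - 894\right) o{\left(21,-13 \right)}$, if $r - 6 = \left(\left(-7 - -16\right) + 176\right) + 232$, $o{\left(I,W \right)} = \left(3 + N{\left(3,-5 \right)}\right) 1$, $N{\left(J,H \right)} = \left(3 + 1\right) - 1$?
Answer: $-2826$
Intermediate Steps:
$N{\left(J,H \right)} = 3$ ($N{\left(J,H \right)} = 4 - 1 = 3$)
$o{\left(I,W \right)} = 6$ ($o{\left(I,W \right)} = \left(3 + 3\right) 1 = 6 \cdot 1 = 6$)
$r = 423$ ($r = 6 + \left(\left(\left(-7 - -16\right) + 176\right) + 232\right) = 6 + \left(\left(\left(-7 + 16\right) + 176\right) + 232\right) = 6 + \left(\left(9 + 176\right) + 232\right) = 6 + \left(185 + 232\right) = 6 + 417 = 423$)
$\left(r - 894\right) o{\left(21,-13 \right)} = \left(423 - 894\right) 6 = \left(-471\right) 6 = -2826$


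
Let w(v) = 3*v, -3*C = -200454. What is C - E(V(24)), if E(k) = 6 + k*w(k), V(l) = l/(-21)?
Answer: 3273596/49 ≈ 66808.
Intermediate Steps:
C = 66818 (C = -1/3*(-200454) = 66818)
V(l) = -l/21 (V(l) = l*(-1/21) = -l/21)
E(k) = 6 + 3*k**2 (E(k) = 6 + k*(3*k) = 6 + 3*k**2)
C - E(V(24)) = 66818 - (6 + 3*(-1/21*24)**2) = 66818 - (6 + 3*(-8/7)**2) = 66818 - (6 + 3*(64/49)) = 66818 - (6 + 192/49) = 66818 - 1*486/49 = 66818 - 486/49 = 3273596/49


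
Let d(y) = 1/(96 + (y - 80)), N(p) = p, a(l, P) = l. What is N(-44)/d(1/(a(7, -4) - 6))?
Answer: -748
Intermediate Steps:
d(y) = 1/(16 + y) (d(y) = 1/(96 + (-80 + y)) = 1/(16 + y))
N(-44)/d(1/(a(7, -4) - 6)) = -(704 + 44/(7 - 6)) = -44/(1/(16 + 1/1)) = -44/(1/(16 + 1)) = -44/(1/17) = -44/1/17 = -44*17 = -748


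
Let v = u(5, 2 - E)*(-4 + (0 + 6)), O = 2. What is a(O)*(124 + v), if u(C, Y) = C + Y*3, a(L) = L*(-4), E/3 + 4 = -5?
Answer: -2464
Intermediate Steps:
E = -27 (E = -12 + 3*(-5) = -12 - 15 = -27)
a(L) = -4*L
u(C, Y) = C + 3*Y
v = 184 (v = (5 + 3*(2 - 1*(-27)))*(-4 + (0 + 6)) = (5 + 3*(2 + 27))*(-4 + 6) = (5 + 3*29)*2 = (5 + 87)*2 = 92*2 = 184)
a(O)*(124 + v) = (-4*2)*(124 + 184) = -8*308 = -2464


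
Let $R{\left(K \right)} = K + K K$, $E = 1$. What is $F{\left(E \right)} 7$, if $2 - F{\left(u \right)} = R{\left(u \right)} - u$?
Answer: $7$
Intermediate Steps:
$R{\left(K \right)} = K + K^{2}$
$F{\left(u \right)} = 2 + u - u \left(1 + u\right)$ ($F{\left(u \right)} = 2 - \left(u \left(1 + u\right) - u\right) = 2 - \left(- u + u \left(1 + u\right)\right) = 2 + u - u \left(1 + u\right)$)
$F{\left(E \right)} 7 = \left(2 - 1^{2}\right) 7 = \left(2 - 1\right) 7 = 1 \cdot 7 = 7$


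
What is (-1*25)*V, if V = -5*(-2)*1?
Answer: -250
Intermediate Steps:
V = 10 (V = 10*1 = 10)
(-1*25)*V = -1*25*10 = -25*10 = -250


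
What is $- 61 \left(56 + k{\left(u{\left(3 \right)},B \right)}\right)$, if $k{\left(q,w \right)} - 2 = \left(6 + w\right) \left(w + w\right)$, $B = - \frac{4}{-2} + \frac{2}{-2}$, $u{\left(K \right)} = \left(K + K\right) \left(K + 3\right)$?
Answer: $-4392$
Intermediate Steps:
$u{\left(K \right)} = 2 K \left(3 + K\right)$
$B = 1$ ($B = \left(-4\right) \left(- \frac{1}{2}\right) + 2 \left(- \frac{1}{2}\right) = 2 - 1 = 1$)
$k{\left(q,w \right)} = 2 + 2 w \left(6 + w\right)$ ($k{\left(q,w \right)} = 2 + \left(6 + w\right) \left(w + w\right) = 2 + \left(6 + w\right) 2 w = 2 + 2 w \left(6 + w\right)$)
$- 61 \left(56 + k{\left(u{\left(3 \right)},B \right)}\right) = - 61 \left(56 + \left(2 + 2 \cdot 1^{2} + 12 \cdot 1\right)\right) = - 61 \left(56 + \left(2 + 2 \cdot 1 + 12\right)\right) = - 61 \left(56 + \left(2 + 2 + 12\right)\right) = - 61 \left(56 + 16\right) = \left(-61\right) 72 = -4392$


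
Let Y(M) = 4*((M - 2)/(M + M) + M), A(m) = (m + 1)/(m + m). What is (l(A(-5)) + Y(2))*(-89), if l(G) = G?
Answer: -3738/5 ≈ -747.60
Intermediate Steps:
A(m) = (1 + m)/(2*m) (A(m) = (1 + m)/((2*m)) = (1 + m)*(1/(2*m)) = (1 + m)/(2*m))
Y(M) = 4*M + 2*(-2 + M)/M (Y(M) = 4*((-2 + M)/((2*M)) + M) = 4*((-2 + M)*(1/(2*M)) + M) = 4*((-2 + M)/(2*M) + M) = 4*(M + (-2 + M)/(2*M)) = 4*M + 2*(-2 + M)/M)
(l(A(-5)) + Y(2))*(-89) = ((½)*(1 - 5)/(-5) + (2 - 4/2 + 4*2))*(-89) = ((½)*(-⅕)*(-4) + (2 - 4*½ + 8))*(-89) = (⅖ + (2 - 2 + 8))*(-89) = (⅖ + 8)*(-89) = (42/5)*(-89) = -3738/5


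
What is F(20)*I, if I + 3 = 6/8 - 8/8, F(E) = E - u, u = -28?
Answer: -156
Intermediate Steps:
F(E) = 28 + E (F(E) = E - 1*(-28) = E + 28 = 28 + E)
I = -13/4 (I = -3 + (6/8 - 8/8) = -3 + (6*(⅛) - 8*⅛) = -3 + (¾ - 1) = -3 - ¼ = -13/4 ≈ -3.2500)
F(20)*I = (28 + 20)*(-13/4) = 48*(-13/4) = -156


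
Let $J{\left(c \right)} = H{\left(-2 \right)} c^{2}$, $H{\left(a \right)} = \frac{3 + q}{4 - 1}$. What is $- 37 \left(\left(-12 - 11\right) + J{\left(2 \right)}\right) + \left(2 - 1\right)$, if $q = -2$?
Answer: $\frac{2408}{3} \approx 802.67$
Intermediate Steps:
$H{\left(a \right)} = \frac{1}{3}$ ($H{\left(a \right)} = \frac{3 - 2}{4 - 1} = 1 \cdot \frac{1}{3} = \frac{1}{3}$)
$J{\left(c \right)} = \frac{c^{2}}{3}$
$- 37 \left(\left(-12 - 11\right) + J{\left(2 \right)}\right) + \left(2 - 1\right) = - 37 \left(\left(-12 - 11\right) + \frac{2^{2}}{3}\right) + \left(2 - 1\right) = - 37 \left(-23 + \frac{1}{3} \cdot 4\right) + 1 = - 37 \left(-23 + \frac{4}{3}\right) + 1 = \left(-37\right) \left(- \frac{65}{3}\right) + 1 = \frac{2405}{3} + 1 = \frac{2408}{3}$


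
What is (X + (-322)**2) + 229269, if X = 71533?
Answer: 404486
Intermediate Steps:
(X + (-322)**2) + 229269 = (71533 + (-322)**2) + 229269 = (71533 + 103684) + 229269 = 175217 + 229269 = 404486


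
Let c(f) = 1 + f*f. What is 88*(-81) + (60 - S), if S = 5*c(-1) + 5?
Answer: -7083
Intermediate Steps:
c(f) = 1 + f²
S = 15 (S = 5*(1 + (-1)²) + 5 = 5*(1 + 1) + 5 = 5*2 + 5 = 10 + 5 = 15)
88*(-81) + (60 - S) = 88*(-81) + (60 - 1*15) = -7128 + (60 - 15) = -7128 + 45 = -7083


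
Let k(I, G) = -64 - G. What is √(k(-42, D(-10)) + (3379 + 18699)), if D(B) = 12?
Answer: √22002 ≈ 148.33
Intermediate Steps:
√(k(-42, D(-10)) + (3379 + 18699)) = √((-64 - 1*12) + (3379 + 18699)) = √((-64 - 12) + 22078) = √(-76 + 22078) = √22002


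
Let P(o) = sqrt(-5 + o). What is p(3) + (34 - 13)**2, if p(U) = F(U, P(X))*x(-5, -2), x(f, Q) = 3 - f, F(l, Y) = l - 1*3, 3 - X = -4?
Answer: 441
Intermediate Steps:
X = 7 (X = 3 - 1*(-4) = 3 + 4 = 7)
F(l, Y) = -3 + l (F(l, Y) = l - 3 = -3 + l)
p(U) = -24 + 8*U (p(U) = (-3 + U)*(3 - 1*(-5)) = (-3 + U)*(3 + 5) = (-3 + U)*8 = -24 + 8*U)
p(3) + (34 - 13)**2 = (-24 + 8*3) + (34 - 13)**2 = (-24 + 24) + 21**2 = 0 + 441 = 441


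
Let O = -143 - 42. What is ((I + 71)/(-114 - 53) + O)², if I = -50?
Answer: 955799056/27889 ≈ 34272.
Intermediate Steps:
O = -185
((I + 71)/(-114 - 53) + O)² = ((-50 + 71)/(-114 - 53) - 185)² = (21/(-167) - 185)² = (21*(-1/167) - 185)² = (-21/167 - 185)² = (-30916/167)² = 955799056/27889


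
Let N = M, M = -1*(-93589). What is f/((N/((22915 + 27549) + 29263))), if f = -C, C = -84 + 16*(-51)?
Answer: 71754300/93589 ≈ 766.70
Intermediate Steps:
M = 93589
C = -900 (C = -84 - 816 = -900)
N = 93589
f = 900 (f = -1*(-900) = 900)
f/((N/((22915 + 27549) + 29263))) = 900/((93589/((22915 + 27549) + 29263))) = 900/((93589/(50464 + 29263))) = 900/((93589/79727)) = 900/((93589*(1/79727))) = 900/(93589/79727) = 900*(79727/93589) = 71754300/93589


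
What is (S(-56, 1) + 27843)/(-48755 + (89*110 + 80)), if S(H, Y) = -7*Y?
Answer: -27836/38885 ≈ -0.71585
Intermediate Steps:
(S(-56, 1) + 27843)/(-48755 + (89*110 + 80)) = (-7*1 + 27843)/(-48755 + (89*110 + 80)) = (-7 + 27843)/(-48755 + (9790 + 80)) = 27836/(-48755 + 9870) = 27836/(-38885) = 27836*(-1/38885) = -27836/38885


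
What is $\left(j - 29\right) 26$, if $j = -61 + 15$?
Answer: $-1950$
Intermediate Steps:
$j = -46$
$\left(j - 29\right) 26 = \left(-46 - 29\right) 26 = \left(-75\right) 26 = -1950$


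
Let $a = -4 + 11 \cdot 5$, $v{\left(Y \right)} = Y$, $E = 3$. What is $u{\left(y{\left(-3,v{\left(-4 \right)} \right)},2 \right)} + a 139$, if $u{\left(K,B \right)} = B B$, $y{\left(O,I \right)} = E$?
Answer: $7093$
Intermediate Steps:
$a = 51$ ($a = -4 + 55 = 51$)
$y{\left(O,I \right)} = 3$
$u{\left(K,B \right)} = B^{2}$
$u{\left(y{\left(-3,v{\left(-4 \right)} \right)},2 \right)} + a 139 = 2^{2} + 51 \cdot 139 = 4 + 7089 = 7093$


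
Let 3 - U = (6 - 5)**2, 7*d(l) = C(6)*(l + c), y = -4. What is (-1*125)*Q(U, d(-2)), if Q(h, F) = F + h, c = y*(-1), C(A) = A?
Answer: -3250/7 ≈ -464.29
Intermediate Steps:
c = 4 (c = -4*(-1) = 4)
d(l) = 24/7 + 6*l/7 (d(l) = (6*(l + 4))/7 = (6*(4 + l))/7 = (24 + 6*l)/7 = 24/7 + 6*l/7)
U = 2 (U = 3 - (6 - 5)**2 = 3 - 1*1**2 = 3 - 1*1 = 3 - 1 = 2)
(-1*125)*Q(U, d(-2)) = (-1*125)*((24/7 + (6/7)*(-2)) + 2) = -125*((24/7 - 12/7) + 2) = -125*(12/7 + 2) = -125*26/7 = -3250/7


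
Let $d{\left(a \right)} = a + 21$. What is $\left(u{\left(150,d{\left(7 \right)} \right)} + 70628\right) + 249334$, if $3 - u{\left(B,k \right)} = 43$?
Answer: $319922$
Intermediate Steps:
$d{\left(a \right)} = 21 + a$
$u{\left(B,k \right)} = -40$ ($u{\left(B,k \right)} = 3 - 43 = -40$)
$\left(u{\left(150,d{\left(7 \right)} \right)} + 70628\right) + 249334 = \left(-40 + 70628\right) + 249334 = 70588 + 249334 = 319922$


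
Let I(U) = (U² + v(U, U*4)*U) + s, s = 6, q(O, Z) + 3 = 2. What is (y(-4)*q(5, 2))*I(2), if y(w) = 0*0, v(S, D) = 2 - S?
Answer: 0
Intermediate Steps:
q(O, Z) = -1 (q(O, Z) = -3 + 2 = -1)
I(U) = 6 + U² + U*(2 - U) (I(U) = (U² + (2 - U)*U) + 6 = (U² + U*(2 - U)) + 6 = 6 + U² + U*(2 - U))
y(w) = 0
(y(-4)*q(5, 2))*I(2) = (0*(-1))*(6 + 2*2) = 0*(6 + 4) = 0*10 = 0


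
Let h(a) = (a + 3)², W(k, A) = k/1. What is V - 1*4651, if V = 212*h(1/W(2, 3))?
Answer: -2054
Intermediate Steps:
W(k, A) = k (W(k, A) = k*1 = k)
h(a) = (3 + a)²
V = 2597 (V = 212*(3 + 1/2)² = 212*(3 + ½)² = 212*(7/2)² = 212*(49/4) = 2597)
V - 1*4651 = 2597 - 1*4651 = 2597 - 4651 = -2054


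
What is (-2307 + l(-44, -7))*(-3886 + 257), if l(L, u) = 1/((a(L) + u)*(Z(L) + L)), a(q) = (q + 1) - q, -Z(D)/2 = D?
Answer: 2210238821/264 ≈ 8.3721e+6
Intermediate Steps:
Z(D) = -2*D
a(q) = 1 (a(q) = (1 + q) - q = 1)
l(L, u) = -1/(L*(1 + u)) (l(L, u) = 1/((1 + u)*(-2*L + L)) = 1/((1 + u)*(-L)) = 1/(-L*(1 + u)) = -1/(L*(1 + u)))
(-2307 + l(-44, -7))*(-3886 + 257) = (-2307 + 1/((-44)*(-1 - 1*(-7))))*(-3886 + 257) = (-2307 - 1/(44*(-1 + 7)))*(-3629) = (-2307 - 1/44/6)*(-3629) = (-2307 - 1/44*⅙)*(-3629) = (-2307 - 1/264)*(-3629) = -609049/264*(-3629) = 2210238821/264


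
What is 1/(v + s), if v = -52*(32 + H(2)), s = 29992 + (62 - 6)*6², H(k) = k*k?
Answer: 1/30136 ≈ 3.3183e-5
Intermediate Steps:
H(k) = k²
s = 32008 (s = 29992 + 56*36 = 29992 + 2016 = 32008)
v = -1872 (v = -52*(32 + 2²) = -52*(32 + 4) = -52*36 = -1872)
1/(v + s) = 1/(-1872 + 32008) = 1/30136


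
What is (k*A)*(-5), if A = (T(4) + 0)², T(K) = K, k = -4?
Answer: 320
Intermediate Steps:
A = 16 (A = (4 + 0)² = 4² = 16)
(k*A)*(-5) = -4*16*(-5) = -64*(-5) = 320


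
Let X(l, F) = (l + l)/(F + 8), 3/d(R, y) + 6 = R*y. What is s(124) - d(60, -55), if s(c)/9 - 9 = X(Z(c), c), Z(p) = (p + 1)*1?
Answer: 594259/6061 ≈ 98.046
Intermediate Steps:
Z(p) = 1 + p (Z(p) = (1 + p)*1 = 1 + p)
d(R, y) = 3/(-6 + R*y)
X(l, F) = 2*l/(8 + F) (X(l, F) = (2*l)/(8 + F) = 2*l/(8 + F))
s(c) = 81 + 18*(1 + c)/(8 + c) (s(c) = 81 + 9*(2*(1 + c)/(8 + c)) = 81 + 18*(1 + c)/(8 + c))
s(124) - d(60, -55) = 9*(74 + 11*124)/(8 + 124) - 3/(-6 + 60*(-55)) = 9*(74 + 1364)/132 - 3/(-6 - 3300) = 9*(1/132)*1438 - 3/(-3306) = 2157/22 - 3*(-1)/3306 = 2157/22 - 1*(-1/1102) = 2157/22 + 1/1102 = 594259/6061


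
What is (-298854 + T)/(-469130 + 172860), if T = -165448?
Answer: 232151/148135 ≈ 1.5672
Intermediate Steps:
(-298854 + T)/(-469130 + 172860) = (-298854 - 165448)/(-469130 + 172860) = -464302/(-296270) = -464302*(-1/296270) = 232151/148135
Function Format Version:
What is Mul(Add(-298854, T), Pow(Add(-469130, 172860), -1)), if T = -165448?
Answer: Rational(232151, 148135) ≈ 1.5672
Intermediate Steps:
Mul(Add(-298854, T), Pow(Add(-469130, 172860), -1)) = Mul(Add(-298854, -165448), Pow(Add(-469130, 172860), -1)) = Mul(-464302, Pow(-296270, -1)) = Mul(-464302, Rational(-1, 296270)) = Rational(232151, 148135)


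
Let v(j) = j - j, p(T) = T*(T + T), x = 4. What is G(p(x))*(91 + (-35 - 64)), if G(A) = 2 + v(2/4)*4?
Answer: -16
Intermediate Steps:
p(T) = 2*T² (p(T) = T*(2*T) = 2*T²)
v(j) = 0
G(A) = 2 (G(A) = 2 + 0*4 = 2 + 0 = 2)
G(p(x))*(91 + (-35 - 64)) = 2*(91 + (-35 - 64)) = 2*(91 - 99) = 2*(-8) = -16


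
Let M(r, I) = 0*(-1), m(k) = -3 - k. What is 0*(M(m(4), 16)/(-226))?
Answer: 0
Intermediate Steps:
M(r, I) = 0
0*(M(m(4), 16)/(-226)) = 0*(0/(-226)) = 0*(0*(-1/226)) = 0*0 = 0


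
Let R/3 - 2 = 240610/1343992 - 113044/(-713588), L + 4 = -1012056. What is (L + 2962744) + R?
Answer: 233852877291974403/119882070412 ≈ 1.9507e+6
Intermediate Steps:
L = -1012060 (L = -4 - 1012056 = -1012060)
R = 840652412595/119882070412 (R = 6 + 3*(240610/1343992 - 113044/(-713588)) = 6 + 3*(240610*(1/1343992) - 113044*(-1/713588)) = 6 + 3*(120305/671996 + 28261/178397) = 6 + 3*(40453330041/119882070412) = 6 + 121359990123/119882070412 = 840652412595/119882070412 ≈ 7.0123)
(L + 2962744) + R = (-1012060 + 2962744) + 840652412595/119882070412 = 1950684 + 840652412595/119882070412 = 233852877291974403/119882070412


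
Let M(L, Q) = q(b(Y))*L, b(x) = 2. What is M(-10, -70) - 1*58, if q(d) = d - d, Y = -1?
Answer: -58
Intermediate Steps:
q(d) = 0
M(L, Q) = 0 (M(L, Q) = 0*L = 0)
M(-10, -70) - 1*58 = 0 - 1*58 = 0 - 58 = -58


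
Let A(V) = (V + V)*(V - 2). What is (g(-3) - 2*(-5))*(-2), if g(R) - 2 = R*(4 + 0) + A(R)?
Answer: -60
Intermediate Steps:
A(V) = 2*V*(-2 + V) (A(V) = (2*V)*(-2 + V) = 2*V*(-2 + V))
g(R) = 2 + 4*R + 2*R*(-2 + R) (g(R) = 2 + (R*(4 + 0) + 2*R*(-2 + R)) = 2 + (R*4 + 2*R*(-2 + R)) = 2 + (4*R + 2*R*(-2 + R)) = 2 + 4*R + 2*R*(-2 + R))
(g(-3) - 2*(-5))*(-2) = ((2 + 2*(-3)²) - 2*(-5))*(-2) = ((2 + 2*9) + 10)*(-2) = ((2 + 18) + 10)*(-2) = (20 + 10)*(-2) = 30*(-2) = -60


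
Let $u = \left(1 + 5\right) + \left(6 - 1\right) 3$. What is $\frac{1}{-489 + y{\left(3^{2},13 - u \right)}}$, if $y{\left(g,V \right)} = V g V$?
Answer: $\frac{1}{87} \approx 0.011494$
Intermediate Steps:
$u = 21$ ($u = 6 + 5 \cdot 3 = 6 + 15 = 21$)
$y{\left(g,V \right)} = g V^{2}$
$\frac{1}{-489 + y{\left(3^{2},13 - u \right)}} = \frac{1}{-489 + 3^{2} \left(13 - 21\right)^{2}} = \frac{1}{-489 + 9 \left(13 - 21\right)^{2}} = \frac{1}{-489 + 9 \left(-8\right)^{2}} = \frac{1}{-489 + 9 \cdot 64} = \frac{1}{-489 + 576} = \frac{1}{87}$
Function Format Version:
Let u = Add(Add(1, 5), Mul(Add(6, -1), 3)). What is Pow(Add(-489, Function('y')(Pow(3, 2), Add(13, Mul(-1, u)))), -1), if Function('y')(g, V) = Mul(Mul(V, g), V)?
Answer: Rational(1, 87) ≈ 0.011494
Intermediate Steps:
u = 21 (u = Add(6, Mul(5, 3)) = Add(6, 15) = 21)
Function('y')(g, V) = Mul(g, Pow(V, 2))
Pow(Add(-489, Function('y')(Pow(3, 2), Add(13, Mul(-1, u)))), -1) = Pow(Add(-489, Mul(Pow(3, 2), Pow(Add(13, Mul(-1, 21)), 2))), -1) = Pow(Add(-489, Mul(9, Pow(Add(13, -21), 2))), -1) = Pow(Add(-489, Mul(9, Pow(-8, 2))), -1) = Pow(Add(-489, Mul(9, 64)), -1) = Pow(Add(-489, 576), -1) = Pow(87, -1) = Rational(1, 87)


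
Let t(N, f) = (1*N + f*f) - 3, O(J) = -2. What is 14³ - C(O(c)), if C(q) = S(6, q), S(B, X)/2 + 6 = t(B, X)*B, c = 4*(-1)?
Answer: 2672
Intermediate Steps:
c = -4
t(N, f) = -3 + N + f² (t(N, f) = (N + f²) - 3 = -3 + N + f²)
S(B, X) = -12 + 2*B*(-3 + B + X²) (S(B, X) = -12 + 2*((-3 + B + X²)*B) = -12 + 2*(B*(-3 + B + X²)) = -12 + 2*B*(-3 + B + X²))
C(q) = 24 + 12*q² (C(q) = -12 + 2*6*(-3 + 6 + q²) = -12 + 2*6*(3 + q²) = -12 + (36 + 12*q²) = 24 + 12*q²)
14³ - C(O(c)) = 14³ - (24 + 12*(-2)²) = 2744 - (24 + 12*4) = 2744 - (24 + 48) = 2744 - 1*72 = 2744 - 72 = 2672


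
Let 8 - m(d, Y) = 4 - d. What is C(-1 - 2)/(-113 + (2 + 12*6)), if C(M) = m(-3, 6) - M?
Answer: -4/39 ≈ -0.10256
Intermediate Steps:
m(d, Y) = 4 + d (m(d, Y) = 8 - (4 - d) = 8 + (-4 + d) = 4 + d)
C(M) = 1 - M (C(M) = (4 - 3) - M = 1 - M)
C(-1 - 2)/(-113 + (2 + 12*6)) = (1 - (-1 - 2))/(-113 + (2 + 12*6)) = (1 - 1*(-3))/(-113 + (2 + 72)) = (1 + 3)/(-113 + 74) = 4/(-39) = -1/39*4 = -4/39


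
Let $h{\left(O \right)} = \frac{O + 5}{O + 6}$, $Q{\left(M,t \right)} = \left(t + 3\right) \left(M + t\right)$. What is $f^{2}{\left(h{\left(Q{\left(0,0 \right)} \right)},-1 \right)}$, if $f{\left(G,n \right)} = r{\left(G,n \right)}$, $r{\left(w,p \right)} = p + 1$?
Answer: $0$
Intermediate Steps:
$Q{\left(M,t \right)} = \left(3 + t\right) \left(M + t\right)$
$h{\left(O \right)} = \frac{5 + O}{6 + O}$
$r{\left(w,p \right)} = 1 + p$
$f{\left(G,n \right)} = 1 + n$
$f^{2}{\left(h{\left(Q{\left(0,0 \right)} \right)},-1 \right)} = \left(1 - 1\right)^{2} = 0^{2} = 0$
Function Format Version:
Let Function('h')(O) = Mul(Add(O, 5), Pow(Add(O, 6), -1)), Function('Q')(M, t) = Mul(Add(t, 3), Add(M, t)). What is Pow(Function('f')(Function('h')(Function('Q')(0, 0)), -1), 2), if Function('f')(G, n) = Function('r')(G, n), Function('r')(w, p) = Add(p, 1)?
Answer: 0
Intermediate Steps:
Function('Q')(M, t) = Mul(Add(3, t), Add(M, t))
Function('h')(O) = Mul(Pow(Add(6, O), -1), Add(5, O)) (Function('h')(O) = Mul(Add(5, O), Pow(Add(6, O), -1)) = Mul(Pow(Add(6, O), -1), Add(5, O)))
Function('r')(w, p) = Add(1, p)
Function('f')(G, n) = Add(1, n)
Pow(Function('f')(Function('h')(Function('Q')(0, 0)), -1), 2) = Pow(Add(1, -1), 2) = Pow(0, 2) = 0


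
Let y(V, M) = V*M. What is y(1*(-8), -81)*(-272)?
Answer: -176256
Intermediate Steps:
y(V, M) = M*V
y(1*(-8), -81)*(-272) = -81*(-8)*(-272) = 648*(-272) = -176256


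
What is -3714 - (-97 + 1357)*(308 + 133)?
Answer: -559374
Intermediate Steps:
-3714 - (-97 + 1357)*(308 + 133) = -3714 - 1260*441 = -3714 - 1*555660 = -3714 - 555660 = -559374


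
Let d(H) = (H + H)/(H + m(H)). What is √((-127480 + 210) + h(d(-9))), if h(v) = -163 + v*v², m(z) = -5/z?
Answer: I*√265694941130/1444 ≈ 356.96*I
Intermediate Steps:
d(H) = 2*H/(H - 5/H) (d(H) = (H + H)/(H - 5/H) = (2*H)/(H - 5/H) = 2*H/(H - 5/H))
h(v) = -163 + v³
√((-127480 + 210) + h(d(-9))) = √((-127480 + 210) + (-163 + (2*(-9)²/(-5 + (-9)²))³)) = √(-127270 + (-163 + (2*81/(-5 + 81))³)) = √(-127270 + (-163 + (2*81/76)³)) = √(-127270 + (-163 + (2*81*(1/76))³)) = √(-127270 + (-163 + (81/38)³)) = √(-127270 + (-163 + 531441/54872)) = √(-127270 - 8412695/54872) = √(-6991972135/54872) = I*√265694941130/1444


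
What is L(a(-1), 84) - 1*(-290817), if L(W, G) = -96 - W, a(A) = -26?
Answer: 290747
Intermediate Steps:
L(a(-1), 84) - 1*(-290817) = (-96 - 1*(-26)) - 1*(-290817) = (-96 + 26) + 290817 = -70 + 290817 = 290747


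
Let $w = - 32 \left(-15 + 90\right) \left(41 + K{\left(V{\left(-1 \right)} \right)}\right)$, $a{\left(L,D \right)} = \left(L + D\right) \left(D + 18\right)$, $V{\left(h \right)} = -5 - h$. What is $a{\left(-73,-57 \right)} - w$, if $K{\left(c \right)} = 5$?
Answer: $115470$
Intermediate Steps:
$a{\left(L,D \right)} = \left(18 + D\right) \left(D + L\right)$ ($a{\left(L,D \right)} = \left(D + L\right) \left(18 + D\right) = \left(18 + D\right) \left(D + L\right)$)
$w = -110400$ ($w = - 32 \left(-15 + 90\right) \left(41 + 5\right) = - 32 \cdot 75 \cdot 46 = \left(-32\right) 3450 = -110400$)
$a{\left(-73,-57 \right)} - w = \left(\left(-57\right)^{2} + 18 \left(-57\right) + 18 \left(-73\right) - -4161\right) - -110400 = \left(3249 - 1026 - 1314 + 4161\right) + 110400 = 5070 + 110400 = 115470$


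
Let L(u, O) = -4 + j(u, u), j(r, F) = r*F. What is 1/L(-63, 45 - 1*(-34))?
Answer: 1/3965 ≈ 0.00025221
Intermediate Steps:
j(r, F) = F*r
L(u, O) = -4 + u**2 (L(u, O) = -4 + u*u = -4 + u**2)
1/L(-63, 45 - 1*(-34)) = 1/(-4 + (-63)**2) = 1/(-4 + 3969) = 1/3965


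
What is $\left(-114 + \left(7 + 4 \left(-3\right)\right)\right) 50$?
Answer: $-5950$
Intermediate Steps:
$\left(-114 + \left(7 + 4 \left(-3\right)\right)\right) 50 = \left(-114 + \left(7 - 12\right)\right) 50 = \left(-114 - 5\right) 50 = \left(-119\right) 50 = -5950$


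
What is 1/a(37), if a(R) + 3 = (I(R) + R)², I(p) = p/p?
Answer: 1/1441 ≈ 0.00069396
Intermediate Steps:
I(p) = 1
a(R) = -3 + (1 + R)²
1/a(37) = 1/(-3 + (1 + 37)²) = 1/(-3 + 38²) = 1/(-3 + 1444) = 1/1441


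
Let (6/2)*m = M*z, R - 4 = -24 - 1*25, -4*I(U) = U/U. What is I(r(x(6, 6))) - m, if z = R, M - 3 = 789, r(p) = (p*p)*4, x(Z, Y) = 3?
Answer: 47519/4 ≈ 11880.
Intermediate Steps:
r(p) = 4*p² (r(p) = p²*4 = 4*p²)
M = 792 (M = 3 + 789 = 792)
I(U) = -¼ (I(U) = -U/(4*U) = -¼*1 = -¼)
R = -45 (R = 4 + (-24 - 1*25) = 4 + (-24 - 25) = 4 - 49 = -45)
z = -45
m = -11880 (m = (792*(-45))/3 = (⅓)*(-35640) = -11880)
I(r(x(6, 6))) - m = -¼ - 1*(-11880) = -¼ + 11880 = 47519/4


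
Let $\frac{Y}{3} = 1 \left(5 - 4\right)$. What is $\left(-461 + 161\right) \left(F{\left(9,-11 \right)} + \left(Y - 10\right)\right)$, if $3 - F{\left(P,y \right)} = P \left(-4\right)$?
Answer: $-9600$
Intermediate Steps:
$Y = 3$ ($Y = 3 \cdot 1 \left(5 - 4\right) = 3 \cdot 1 \cdot 1 = 3 \cdot 1 = 3$)
$F{\left(P,y \right)} = 3 + 4 P$ ($F{\left(P,y \right)} = 3 - P \left(-4\right) = 3 - - 4 P = 3 + 4 P$)
$\left(-461 + 161\right) \left(F{\left(9,-11 \right)} + \left(Y - 10\right)\right) = \left(-461 + 161\right) \left(\left(3 + 4 \cdot 9\right) + \left(3 - 10\right)\right) = - 300 \left(\left(3 + 36\right) - 7\right) = - 300 \left(39 - 7\right) = \left(-300\right) 32 = -9600$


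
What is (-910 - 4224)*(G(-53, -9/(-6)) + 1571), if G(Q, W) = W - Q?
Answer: -8345317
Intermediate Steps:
(-910 - 4224)*(G(-53, -9/(-6)) + 1571) = (-910 - 4224)*((-9/(-6) - 1*(-53)) + 1571) = -5134*((-9*(-1/6) + 53) + 1571) = -5134*((3/2 + 53) + 1571) = -5134*(109/2 + 1571) = -5134*3251/2 = -8345317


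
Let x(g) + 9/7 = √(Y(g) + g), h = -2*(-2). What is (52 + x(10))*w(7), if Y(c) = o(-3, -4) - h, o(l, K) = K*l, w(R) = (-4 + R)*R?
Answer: 1065 + 63*√2 ≈ 1154.1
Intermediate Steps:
w(R) = R*(-4 + R)
h = 4
Y(c) = 8 (Y(c) = -4*(-3) - 1*4 = 12 - 4 = 8)
x(g) = -9/7 + √(8 + g)
(52 + x(10))*w(7) = (52 + (-9/7 + √(8 + 10)))*(7*(-4 + 7)) = (52 + (-9/7 + √18))*(7*3) = (52 + (-9/7 + 3*√2))*21 = (355/7 + 3*√2)*21 = 1065 + 63*√2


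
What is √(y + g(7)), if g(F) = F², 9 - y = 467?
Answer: I*√409 ≈ 20.224*I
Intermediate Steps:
y = -458 (y = 9 - 1*467 = 9 - 467 = -458)
√(y + g(7)) = √(-458 + 7²) = √(-458 + 49) = √(-409) = I*√409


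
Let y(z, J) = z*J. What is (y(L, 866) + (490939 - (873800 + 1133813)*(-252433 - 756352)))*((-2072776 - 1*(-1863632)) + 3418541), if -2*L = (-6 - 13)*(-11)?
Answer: 6499832174957639859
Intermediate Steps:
L = -209/2 (L = -(-6 - 13)*(-11)/2 = -(-19)*(-11)/2 = -1/2*209 = -209/2 ≈ -104.50)
y(z, J) = J*z
(y(L, 866) + (490939 - (873800 + 1133813)*(-252433 - 756352)))*((-2072776 - 1*(-1863632)) + 3418541) = (866*(-209/2) + (490939 - (873800 + 1133813)*(-252433 - 756352)))*((-2072776 - 1*(-1863632)) + 3418541) = (-90497 + (490939 - 2007613*(-1008785)))*((-2072776 + 1863632) + 3418541) = (-90497 + (490939 - 1*(-2025249880205)))*(-209144 + 3418541) = (-90497 + (490939 + 2025249880205))*3209397 = (-90497 + 2025250371144)*3209397 = 2025250280647*3209397 = 6499832174957639859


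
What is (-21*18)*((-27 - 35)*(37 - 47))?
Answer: -234360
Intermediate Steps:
(-21*18)*((-27 - 35)*(37 - 47)) = -(-23436)*(-10) = -378*620 = -234360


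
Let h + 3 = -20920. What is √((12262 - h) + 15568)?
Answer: 3*√5417 ≈ 220.80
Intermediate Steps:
h = -20923 (h = -3 - 20920 = -20923)
√((12262 - h) + 15568) = √((12262 - 1*(-20923)) + 15568) = √((12262 + 20923) + 15568) = √(33185 + 15568) = √48753 = 3*√5417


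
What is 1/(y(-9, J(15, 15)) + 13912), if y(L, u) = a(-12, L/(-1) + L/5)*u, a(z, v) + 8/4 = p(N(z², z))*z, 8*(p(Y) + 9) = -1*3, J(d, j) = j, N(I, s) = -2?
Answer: 2/31139 ≈ 6.4228e-5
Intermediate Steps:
p(Y) = -75/8 (p(Y) = -9 + (-1*3)/8 = -9 + (⅛)*(-3) = -9 - 3/8 = -75/8)
a(z, v) = -2 - 75*z/8
y(L, u) = 221*u/2 (y(L, u) = (-2 - 75/8*(-12))*u = (-2 + 225/2)*u = 221*u/2)
1/(y(-9, J(15, 15)) + 13912) = 1/((221/2)*15 + 13912) = 1/(3315/2 + 13912) = 1/(31139/2) = 2/31139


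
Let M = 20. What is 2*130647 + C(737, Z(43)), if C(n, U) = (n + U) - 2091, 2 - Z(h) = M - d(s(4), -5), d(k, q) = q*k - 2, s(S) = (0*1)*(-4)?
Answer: 259920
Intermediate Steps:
s(S) = 0 (s(S) = 0*(-4) = 0)
d(k, q) = -2 + k*q (d(k, q) = k*q - 2 = -2 + k*q)
Z(h) = -20 (Z(h) = 2 - (20 - (-2 + 0*(-5))) = 2 - (20 - (-2 + 0)) = 2 - (20 - 1*(-2)) = 2 - (20 + 2) = 2 - 1*22 = 2 - 22 = -20)
C(n, U) = -2091 + U + n (C(n, U) = (U + n) - 2091 = -2091 + U + n)
2*130647 + C(737, Z(43)) = 2*130647 + (-2091 - 20 + 737) = 261294 - 1374 = 259920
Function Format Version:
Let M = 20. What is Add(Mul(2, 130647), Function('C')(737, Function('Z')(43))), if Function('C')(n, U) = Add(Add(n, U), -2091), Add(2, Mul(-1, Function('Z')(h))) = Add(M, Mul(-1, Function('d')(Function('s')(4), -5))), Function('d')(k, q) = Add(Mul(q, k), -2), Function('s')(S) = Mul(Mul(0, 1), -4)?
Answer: 259920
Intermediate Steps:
Function('s')(S) = 0 (Function('s')(S) = Mul(0, -4) = 0)
Function('d')(k, q) = Add(-2, Mul(k, q)) (Function('d')(k, q) = Add(Mul(k, q), -2) = Add(-2, Mul(k, q)))
Function('Z')(h) = -20 (Function('Z')(h) = Add(2, Mul(-1, Add(20, Mul(-1, Add(-2, Mul(0, -5)))))) = Add(2, Mul(-1, Add(20, Mul(-1, Add(-2, 0))))) = Add(2, Mul(-1, Add(20, Mul(-1, -2)))) = Add(2, Mul(-1, Add(20, 2))) = Add(2, Mul(-1, 22)) = Add(2, -22) = -20)
Function('C')(n, U) = Add(-2091, U, n) (Function('C')(n, U) = Add(Add(U, n), -2091) = Add(-2091, U, n))
Add(Mul(2, 130647), Function('C')(737, Function('Z')(43))) = Add(Mul(2, 130647), Add(-2091, -20, 737)) = Add(261294, -1374) = 259920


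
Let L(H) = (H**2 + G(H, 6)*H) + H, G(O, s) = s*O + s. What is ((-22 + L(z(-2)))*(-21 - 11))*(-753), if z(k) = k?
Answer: -192768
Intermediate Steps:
G(O, s) = s + O*s (G(O, s) = O*s + s = s + O*s)
L(H) = H + H**2 + H*(6 + 6*H) (L(H) = (H**2 + (6*(1 + H))*H) + H = (H**2 + (6 + 6*H)*H) + H = (H**2 + H*(6 + 6*H)) + H = H + H**2 + H*(6 + 6*H))
((-22 + L(z(-2)))*(-21 - 11))*(-753) = ((-22 + 7*(-2)*(1 - 2))*(-21 - 11))*(-753) = ((-22 + 7*(-2)*(-1))*(-32))*(-753) = ((-22 + 14)*(-32))*(-753) = -8*(-32)*(-753) = 256*(-753) = -192768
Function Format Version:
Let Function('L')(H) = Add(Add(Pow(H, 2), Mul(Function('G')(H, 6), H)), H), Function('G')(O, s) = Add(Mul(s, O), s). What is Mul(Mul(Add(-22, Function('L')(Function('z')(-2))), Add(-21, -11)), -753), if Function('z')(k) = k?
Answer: -192768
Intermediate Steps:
Function('G')(O, s) = Add(s, Mul(O, s)) (Function('G')(O, s) = Add(Mul(O, s), s) = Add(s, Mul(O, s)))
Function('L')(H) = Add(H, Pow(H, 2), Mul(H, Add(6, Mul(6, H)))) (Function('L')(H) = Add(Add(Pow(H, 2), Mul(Mul(6, Add(1, H)), H)), H) = Add(Add(Pow(H, 2), Mul(Add(6, Mul(6, H)), H)), H) = Add(Add(Pow(H, 2), Mul(H, Add(6, Mul(6, H)))), H) = Add(H, Pow(H, 2), Mul(H, Add(6, Mul(6, H)))))
Mul(Mul(Add(-22, Function('L')(Function('z')(-2))), Add(-21, -11)), -753) = Mul(Mul(Add(-22, Mul(7, -2, Add(1, -2))), Add(-21, -11)), -753) = Mul(Mul(Add(-22, Mul(7, -2, -1)), -32), -753) = Mul(Mul(Add(-22, 14), -32), -753) = Mul(Mul(-8, -32), -753) = Mul(256, -753) = -192768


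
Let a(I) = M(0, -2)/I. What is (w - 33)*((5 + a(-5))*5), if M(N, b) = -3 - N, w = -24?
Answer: -1596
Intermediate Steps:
a(I) = -3/I (a(I) = (-3 - 1*0)/I = (-3 + 0)/I = -3/I)
(w - 33)*((5 + a(-5))*5) = (-24 - 33)*((5 - 3/(-5))*5) = -57*(5 - 3*(-⅕))*5 = -57*(5 + ⅗)*5 = -1596*5/5 = -57*28 = -1596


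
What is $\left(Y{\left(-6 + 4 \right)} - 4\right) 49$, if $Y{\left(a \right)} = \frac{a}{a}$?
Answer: $-147$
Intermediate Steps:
$Y{\left(a \right)} = 1$
$\left(Y{\left(-6 + 4 \right)} - 4\right) 49 = \left(1 - 4\right) 49 = \left(-3\right) 49 = -147$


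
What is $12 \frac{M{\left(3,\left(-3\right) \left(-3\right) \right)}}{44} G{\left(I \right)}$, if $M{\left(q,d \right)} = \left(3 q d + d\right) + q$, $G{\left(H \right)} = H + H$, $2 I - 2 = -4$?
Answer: $- \frac{558}{11} \approx -50.727$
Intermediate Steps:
$I = -1$ ($I = 1 + \frac{1}{2} \left(-4\right) = 1 - 2 = -1$)
$G{\left(H \right)} = 2 H$
$M{\left(q,d \right)} = d + q + 3 d q$ ($M{\left(q,d \right)} = \left(3 d q + d\right) + q = \left(d + 3 d q\right) + q = d + q + 3 d q$)
$12 \frac{M{\left(3,\left(-3\right) \left(-3\right) \right)}}{44} G{\left(I \right)} = 12 \frac{\left(-3\right) \left(-3\right) + 3 + 3 \left(\left(-3\right) \left(-3\right)\right) 3}{44} \cdot 2 \left(-1\right) = 12 \left(9 + 3 + 3 \cdot 9 \cdot 3\right) \frac{1}{44} \left(-2\right) = 12 \left(9 + 3 + 81\right) \frac{1}{44} \left(-2\right) = 12 \cdot 93 \cdot \frac{1}{44} \left(-2\right) = 12 \cdot \frac{93}{44} \left(-2\right) = \frac{279}{11} \left(-2\right) = - \frac{558}{11}$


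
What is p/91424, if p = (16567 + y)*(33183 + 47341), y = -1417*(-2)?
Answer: 390561531/22856 ≈ 17088.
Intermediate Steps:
y = 2834
p = 1562246124 (p = (16567 + 2834)*(33183 + 47341) = 19401*80524 = 1562246124)
p/91424 = 1562246124/91424 = 1562246124*(1/91424) = 390561531/22856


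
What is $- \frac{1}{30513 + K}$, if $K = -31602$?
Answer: $\frac{1}{1089} \approx 0.00091827$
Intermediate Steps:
$- \frac{1}{30513 + K} = - \frac{1}{30513 - 31602} = - \frac{1}{-1089} = \left(-1\right) \left(- \frac{1}{1089}\right) = \frac{1}{1089}$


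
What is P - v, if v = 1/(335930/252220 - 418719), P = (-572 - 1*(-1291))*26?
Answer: 197425409010572/10560897025 ≈ 18694.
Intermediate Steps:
P = 18694 (P = (-572 + 1291)*26 = 719*26 = 18694)
v = -25222/10560897025 (v = 1/(335930*(1/252220) - 418719) = 1/(33593/25222 - 418719) = 1/(-10560897025/25222) = -25222/10560897025 ≈ -2.3882e-6)
P - v = 18694 - 1*(-25222/10560897025) = 18694 + 25222/10560897025 = 197425409010572/10560897025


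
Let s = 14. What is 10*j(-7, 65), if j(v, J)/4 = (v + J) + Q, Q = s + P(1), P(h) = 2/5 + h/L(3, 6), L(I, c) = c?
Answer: 8708/3 ≈ 2902.7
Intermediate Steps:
P(h) = ⅖ + h/6 (P(h) = 2/5 + h/6 = 2*(⅕) + h*(⅙) = ⅖ + h/6)
Q = 437/30 (Q = 14 + (⅖ + (⅙)*1) = 14 + (⅖ + ⅙) = 14 + 17/30 = 437/30 ≈ 14.567)
j(v, J) = 874/15 + 4*J + 4*v (j(v, J) = 4*((v + J) + 437/30) = 4*((J + v) + 437/30) = 4*(437/30 + J + v) = 874/15 + 4*J + 4*v)
10*j(-7, 65) = 10*(874/15 + 4*65 + 4*(-7)) = 10*(874/15 + 260 - 28) = 10*(4354/15) = 8708/3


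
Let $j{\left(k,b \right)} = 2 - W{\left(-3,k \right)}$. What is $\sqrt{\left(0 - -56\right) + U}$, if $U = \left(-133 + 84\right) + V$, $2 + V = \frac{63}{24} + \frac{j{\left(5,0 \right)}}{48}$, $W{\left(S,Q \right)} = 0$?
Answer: $\frac{\sqrt{69}}{3} \approx 2.7689$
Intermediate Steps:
$j{\left(k,b \right)} = 2$ ($j{\left(k,b \right)} = 2 - 0 = 2 + 0 = 2$)
$V = \frac{2}{3}$ ($V = -2 + \left(\frac{63}{24} + \frac{2}{48}\right) = -2 + \left(63 \cdot \frac{1}{24} + 2 \cdot \frac{1}{48}\right) = -2 + \left(\frac{21}{8} + \frac{1}{24}\right) = -2 + \frac{8}{3} = \frac{2}{3} \approx 0.66667$)
$U = - \frac{145}{3}$ ($U = \left(-133 + 84\right) + \frac{2}{3} = -49 + \frac{2}{3} = - \frac{145}{3} \approx -48.333$)
$\sqrt{\left(0 - -56\right) + U} = \sqrt{\left(0 - -56\right) - \frac{145}{3}} = \sqrt{\left(0 + 56\right) - \frac{145}{3}} = \sqrt{56 - \frac{145}{3}} = \sqrt{\frac{23}{3}} = \frac{\sqrt{69}}{3}$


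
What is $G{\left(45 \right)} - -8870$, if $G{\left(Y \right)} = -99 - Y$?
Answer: $8726$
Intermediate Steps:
$G{\left(45 \right)} - -8870 = \left(-99 - 45\right) - -8870 = \left(-99 - 45\right) + 8870 = -144 + 8870 = 8726$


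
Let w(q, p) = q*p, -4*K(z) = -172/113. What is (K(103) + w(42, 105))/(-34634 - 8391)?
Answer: -498373/4861825 ≈ -0.10251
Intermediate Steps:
K(z) = 43/113 (K(z) = -(-43)/113 = -1/4*(-172/113) = 43/113)
w(q, p) = p*q
(K(103) + w(42, 105))/(-34634 - 8391) = (43/113 + 105*42)/(-34634 - 8391) = (43/113 + 4410)/(-43025) = (498373/113)*(-1/43025) = -498373/4861825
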